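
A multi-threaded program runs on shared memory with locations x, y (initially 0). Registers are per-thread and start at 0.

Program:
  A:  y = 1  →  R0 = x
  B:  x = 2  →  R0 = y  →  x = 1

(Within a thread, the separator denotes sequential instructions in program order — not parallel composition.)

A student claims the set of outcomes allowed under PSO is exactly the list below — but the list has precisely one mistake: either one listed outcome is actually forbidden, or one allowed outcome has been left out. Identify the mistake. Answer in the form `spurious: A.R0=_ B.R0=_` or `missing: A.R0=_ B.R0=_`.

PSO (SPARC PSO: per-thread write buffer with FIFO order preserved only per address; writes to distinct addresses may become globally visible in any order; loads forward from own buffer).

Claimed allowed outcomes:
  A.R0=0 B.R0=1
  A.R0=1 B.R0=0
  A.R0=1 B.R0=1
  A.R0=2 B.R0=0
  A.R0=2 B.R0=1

outcome vector order: (A.R0,B.R0)
under PSO → (0,0), (0,1), (1,0), (1,1), (2,0), (2,1)
PSO∖claimed = {(0,0)}

missing: A.R0=0 B.R0=0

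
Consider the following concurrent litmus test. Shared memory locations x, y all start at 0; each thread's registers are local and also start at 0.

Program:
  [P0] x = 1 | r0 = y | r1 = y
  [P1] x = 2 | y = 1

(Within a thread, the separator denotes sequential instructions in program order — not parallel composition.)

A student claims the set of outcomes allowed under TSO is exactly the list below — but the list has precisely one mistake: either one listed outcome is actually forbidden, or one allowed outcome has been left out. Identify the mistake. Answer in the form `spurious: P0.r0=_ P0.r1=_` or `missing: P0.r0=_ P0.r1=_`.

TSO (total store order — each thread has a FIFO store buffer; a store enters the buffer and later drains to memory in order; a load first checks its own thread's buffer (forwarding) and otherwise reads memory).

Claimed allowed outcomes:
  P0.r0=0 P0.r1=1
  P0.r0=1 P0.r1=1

missing: P0.r0=0 P0.r1=0

outcome vector order: (P0.r0,P0.r1)
TSO: 3 outcomes — {00; 01; 11}
TSO∖claimed = {00}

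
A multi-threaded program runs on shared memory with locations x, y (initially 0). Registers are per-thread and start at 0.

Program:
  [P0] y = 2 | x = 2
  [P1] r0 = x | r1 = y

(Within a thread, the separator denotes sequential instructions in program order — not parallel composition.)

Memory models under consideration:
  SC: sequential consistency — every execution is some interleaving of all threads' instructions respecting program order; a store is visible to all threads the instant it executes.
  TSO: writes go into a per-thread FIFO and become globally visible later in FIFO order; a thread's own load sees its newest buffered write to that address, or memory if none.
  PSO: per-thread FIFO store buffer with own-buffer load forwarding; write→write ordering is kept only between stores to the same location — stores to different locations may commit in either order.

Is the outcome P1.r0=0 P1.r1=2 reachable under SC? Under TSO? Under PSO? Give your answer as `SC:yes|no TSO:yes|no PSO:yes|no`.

outcome vector order: (P1.r0,P1.r1)
[SC] allowed = {00, 02, 22}
[TSO] allowed = {00, 02, 22}
[PSO] allowed = {00, 02, 20, 22}
target 02 ∈ {SC,TSO,PSO}

SC:yes TSO:yes PSO:yes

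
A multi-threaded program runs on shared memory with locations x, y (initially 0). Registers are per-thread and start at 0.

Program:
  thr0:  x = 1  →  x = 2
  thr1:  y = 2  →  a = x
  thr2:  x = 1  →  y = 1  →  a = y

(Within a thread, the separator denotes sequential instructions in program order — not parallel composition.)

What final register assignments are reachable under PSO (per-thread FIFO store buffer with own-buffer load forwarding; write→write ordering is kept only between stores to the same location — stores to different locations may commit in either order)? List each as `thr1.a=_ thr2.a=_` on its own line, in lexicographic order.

outcome vector order: (thr1.a,thr2.a)
|PSO outcomes| = 6

thr1.a=0 thr2.a=1
thr1.a=0 thr2.a=2
thr1.a=1 thr2.a=1
thr1.a=1 thr2.a=2
thr1.a=2 thr2.a=1
thr1.a=2 thr2.a=2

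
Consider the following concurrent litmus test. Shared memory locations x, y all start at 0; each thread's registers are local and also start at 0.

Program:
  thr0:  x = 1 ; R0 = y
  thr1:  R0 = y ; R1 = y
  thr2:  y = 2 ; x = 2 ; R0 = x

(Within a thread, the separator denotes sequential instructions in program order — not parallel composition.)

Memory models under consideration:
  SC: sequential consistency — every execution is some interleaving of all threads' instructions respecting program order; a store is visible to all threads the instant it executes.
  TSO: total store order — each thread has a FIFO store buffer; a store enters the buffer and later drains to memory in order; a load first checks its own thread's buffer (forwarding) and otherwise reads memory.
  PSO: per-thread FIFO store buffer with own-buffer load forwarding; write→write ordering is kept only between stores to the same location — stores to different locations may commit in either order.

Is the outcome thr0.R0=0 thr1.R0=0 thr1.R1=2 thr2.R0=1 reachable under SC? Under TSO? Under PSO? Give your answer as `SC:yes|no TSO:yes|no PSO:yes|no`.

SC:no TSO:yes PSO:yes

outcome vector order: (thr0.R0,thr1.R0,thr1.R1,thr2.R0)
SC: 9 outcomes — {(0,0,0,2), (0,0,2,2), (0,2,2,2), (2,0,0,1), (2,0,0,2), (2,0,2,1), (2,0,2,2), (2,2,2,1), (2,2,2,2)}
TSO: 12 outcomes — {(0,0,0,1), (0,0,0,2), (0,0,2,1), (0,0,2,2), (0,2,2,1), (0,2,2,2), (2,0,0,1), (2,0,0,2), (2,0,2,1), (2,0,2,2), (2,2,2,1), (2,2,2,2)}
PSO: 12 outcomes — {(0,0,0,1), (0,0,0,2), (0,0,2,1), (0,0,2,2), (0,2,2,1), (0,2,2,2), (2,0,0,1), (2,0,0,2), (2,0,2,1), (2,0,2,2), (2,2,2,1), (2,2,2,2)}
target (0,0,2,1) ∈ {TSO,PSO}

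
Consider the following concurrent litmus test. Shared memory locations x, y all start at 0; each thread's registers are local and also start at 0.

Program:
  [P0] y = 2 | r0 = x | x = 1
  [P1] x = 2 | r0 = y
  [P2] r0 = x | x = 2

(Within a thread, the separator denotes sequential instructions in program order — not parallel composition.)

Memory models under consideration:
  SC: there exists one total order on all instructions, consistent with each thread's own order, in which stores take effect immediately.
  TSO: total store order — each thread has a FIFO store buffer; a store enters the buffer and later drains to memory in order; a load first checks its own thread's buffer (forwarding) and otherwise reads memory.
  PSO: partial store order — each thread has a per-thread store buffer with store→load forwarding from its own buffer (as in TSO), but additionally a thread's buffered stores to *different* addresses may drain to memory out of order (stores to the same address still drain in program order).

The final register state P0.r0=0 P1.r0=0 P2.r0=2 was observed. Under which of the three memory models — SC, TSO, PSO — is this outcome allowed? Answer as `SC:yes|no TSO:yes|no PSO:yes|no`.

outcome vector order: (P0.r0,P1.r0,P2.r0)
SC (9): <0 2 0> <0 2 1> <0 2 2> <2 0 0> <2 0 1> <2 0 2> <2 2 0> <2 2 1> <2 2 2>
TSO (12): <0 0 0> <0 0 1> <0 0 2> <0 2 0> <0 2 1> <0 2 2> <2 0 0> <2 0 1> <2 0 2> <2 2 0> <2 2 1> <2 2 2>
PSO (12): <0 0 0> <0 0 1> <0 0 2> <0 2 0> <0 2 1> <0 2 2> <2 0 0> <2 0 1> <2 0 2> <2 2 0> <2 2 1> <2 2 2>
target <0 0 2> ∈ {TSO,PSO}

SC:no TSO:yes PSO:yes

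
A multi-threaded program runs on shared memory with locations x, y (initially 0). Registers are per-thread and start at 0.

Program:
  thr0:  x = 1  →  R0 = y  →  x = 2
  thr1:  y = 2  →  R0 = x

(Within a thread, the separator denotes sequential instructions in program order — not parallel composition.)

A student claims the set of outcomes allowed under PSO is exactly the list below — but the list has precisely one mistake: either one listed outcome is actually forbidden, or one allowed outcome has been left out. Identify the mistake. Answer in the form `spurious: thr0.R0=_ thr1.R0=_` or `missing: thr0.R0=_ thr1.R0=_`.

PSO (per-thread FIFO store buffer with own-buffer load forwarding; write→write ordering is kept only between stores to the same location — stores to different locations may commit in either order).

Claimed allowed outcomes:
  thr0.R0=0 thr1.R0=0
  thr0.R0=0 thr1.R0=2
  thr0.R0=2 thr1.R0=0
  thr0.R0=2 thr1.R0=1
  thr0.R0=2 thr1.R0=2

missing: thr0.R0=0 thr1.R0=1

outcome vector order: (thr0.R0,thr1.R0)
PSO (6): <0 0>, <0 1>, <0 2>, <2 0>, <2 1>, <2 2>
PSO∖claimed = {<0 1>}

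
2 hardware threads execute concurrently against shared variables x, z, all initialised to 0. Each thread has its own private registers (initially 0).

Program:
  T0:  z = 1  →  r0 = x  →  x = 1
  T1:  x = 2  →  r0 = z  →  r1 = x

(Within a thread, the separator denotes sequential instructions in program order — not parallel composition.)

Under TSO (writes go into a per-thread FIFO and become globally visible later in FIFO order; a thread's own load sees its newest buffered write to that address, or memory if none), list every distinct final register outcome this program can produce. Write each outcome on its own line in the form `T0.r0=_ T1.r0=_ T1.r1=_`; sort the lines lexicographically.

outcome vector order: (T0.r0,T1.r0,T1.r1)
|TSO outcomes| = 8

T0.r0=0 T1.r0=0 T1.r1=1
T0.r0=0 T1.r0=0 T1.r1=2
T0.r0=0 T1.r0=1 T1.r1=1
T0.r0=0 T1.r0=1 T1.r1=2
T0.r0=2 T1.r0=0 T1.r1=1
T0.r0=2 T1.r0=0 T1.r1=2
T0.r0=2 T1.r0=1 T1.r1=1
T0.r0=2 T1.r0=1 T1.r1=2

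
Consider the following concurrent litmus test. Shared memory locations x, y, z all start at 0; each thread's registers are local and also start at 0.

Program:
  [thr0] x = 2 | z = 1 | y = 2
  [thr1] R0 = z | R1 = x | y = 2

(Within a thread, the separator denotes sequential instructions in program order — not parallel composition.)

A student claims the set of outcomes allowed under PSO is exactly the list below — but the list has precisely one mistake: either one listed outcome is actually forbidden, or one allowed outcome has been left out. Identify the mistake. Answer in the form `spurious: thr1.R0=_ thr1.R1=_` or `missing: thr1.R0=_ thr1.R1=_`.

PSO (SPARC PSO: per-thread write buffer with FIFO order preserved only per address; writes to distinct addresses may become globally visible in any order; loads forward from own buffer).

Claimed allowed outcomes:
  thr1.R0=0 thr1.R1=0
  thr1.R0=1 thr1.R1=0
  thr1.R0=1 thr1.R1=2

missing: thr1.R0=0 thr1.R1=2

outcome vector order: (thr1.R0,thr1.R1)
PSO: 4 outcomes — {00, 02, 10, 12}
PSO∖claimed = {02}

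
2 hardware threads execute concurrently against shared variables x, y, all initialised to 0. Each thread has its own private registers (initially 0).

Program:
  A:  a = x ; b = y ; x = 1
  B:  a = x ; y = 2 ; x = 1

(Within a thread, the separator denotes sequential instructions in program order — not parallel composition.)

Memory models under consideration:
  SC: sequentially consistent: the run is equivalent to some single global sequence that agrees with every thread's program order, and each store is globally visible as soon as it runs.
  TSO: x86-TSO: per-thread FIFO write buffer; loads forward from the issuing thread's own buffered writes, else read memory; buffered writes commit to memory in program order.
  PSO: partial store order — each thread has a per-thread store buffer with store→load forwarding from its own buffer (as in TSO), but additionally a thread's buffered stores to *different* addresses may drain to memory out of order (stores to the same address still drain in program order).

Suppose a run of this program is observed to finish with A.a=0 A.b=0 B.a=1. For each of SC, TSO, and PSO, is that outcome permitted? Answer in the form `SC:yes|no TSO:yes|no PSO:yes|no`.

SC:yes TSO:yes PSO:yes

outcome vector order: (A.a,A.b,B.a)
[SC] allowed = {<0 0 0> <0 0 1> <0 2 0> <1 2 0>}
[TSO] allowed = {<0 0 0> <0 0 1> <0 2 0> <1 2 0>}
[PSO] allowed = {<0 0 0> <0 0 1> <0 2 0> <1 0 0> <1 2 0>}
target <0 0 1> ∈ {SC,TSO,PSO}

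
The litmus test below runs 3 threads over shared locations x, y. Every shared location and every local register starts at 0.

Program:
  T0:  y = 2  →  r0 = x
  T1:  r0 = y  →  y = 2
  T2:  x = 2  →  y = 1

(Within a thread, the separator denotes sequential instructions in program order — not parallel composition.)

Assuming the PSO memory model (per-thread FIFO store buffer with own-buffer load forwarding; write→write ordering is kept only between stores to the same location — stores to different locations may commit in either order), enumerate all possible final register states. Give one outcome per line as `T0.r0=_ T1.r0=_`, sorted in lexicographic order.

outcome vector order: (T0.r0,T1.r0)
|PSO outcomes| = 6

T0.r0=0 T1.r0=0
T0.r0=0 T1.r0=1
T0.r0=0 T1.r0=2
T0.r0=2 T1.r0=0
T0.r0=2 T1.r0=1
T0.r0=2 T1.r0=2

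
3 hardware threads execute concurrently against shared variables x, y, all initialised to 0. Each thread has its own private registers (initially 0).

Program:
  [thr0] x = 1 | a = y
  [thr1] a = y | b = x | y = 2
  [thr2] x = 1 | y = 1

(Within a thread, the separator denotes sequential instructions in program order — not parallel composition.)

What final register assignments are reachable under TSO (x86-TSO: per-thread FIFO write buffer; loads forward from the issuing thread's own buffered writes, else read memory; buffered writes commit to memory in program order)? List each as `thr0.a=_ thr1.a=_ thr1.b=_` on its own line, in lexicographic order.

thr0.a=0 thr1.a=0 thr1.b=0
thr0.a=0 thr1.a=0 thr1.b=1
thr0.a=0 thr1.a=1 thr1.b=1
thr0.a=1 thr1.a=0 thr1.b=0
thr0.a=1 thr1.a=0 thr1.b=1
thr0.a=1 thr1.a=1 thr1.b=1
thr0.a=2 thr1.a=0 thr1.b=0
thr0.a=2 thr1.a=0 thr1.b=1
thr0.a=2 thr1.a=1 thr1.b=1

outcome vector order: (thr0.a,thr1.a,thr1.b)
|TSO outcomes| = 9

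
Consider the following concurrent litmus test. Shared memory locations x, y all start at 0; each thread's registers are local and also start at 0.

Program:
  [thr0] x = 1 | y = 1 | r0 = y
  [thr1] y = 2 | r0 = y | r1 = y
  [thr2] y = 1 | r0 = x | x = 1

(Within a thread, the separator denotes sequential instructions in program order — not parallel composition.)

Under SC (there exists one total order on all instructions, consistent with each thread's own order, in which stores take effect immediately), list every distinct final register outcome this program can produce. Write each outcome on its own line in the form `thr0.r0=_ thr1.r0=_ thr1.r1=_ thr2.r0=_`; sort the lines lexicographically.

outcome vector order: (thr0.r0,thr1.r0,thr1.r1,thr2.r0)
|SC outcomes| = 10

thr0.r0=1 thr1.r0=1 thr1.r1=1 thr2.r0=0
thr0.r0=1 thr1.r0=1 thr1.r1=1 thr2.r0=1
thr0.r0=1 thr1.r0=2 thr1.r1=1 thr2.r0=0
thr0.r0=1 thr1.r0=2 thr1.r1=1 thr2.r0=1
thr0.r0=1 thr1.r0=2 thr1.r1=2 thr2.r0=0
thr0.r0=1 thr1.r0=2 thr1.r1=2 thr2.r0=1
thr0.r0=2 thr1.r0=1 thr1.r1=1 thr2.r0=1
thr0.r0=2 thr1.r0=2 thr1.r1=1 thr2.r0=1
thr0.r0=2 thr1.r0=2 thr1.r1=2 thr2.r0=0
thr0.r0=2 thr1.r0=2 thr1.r1=2 thr2.r0=1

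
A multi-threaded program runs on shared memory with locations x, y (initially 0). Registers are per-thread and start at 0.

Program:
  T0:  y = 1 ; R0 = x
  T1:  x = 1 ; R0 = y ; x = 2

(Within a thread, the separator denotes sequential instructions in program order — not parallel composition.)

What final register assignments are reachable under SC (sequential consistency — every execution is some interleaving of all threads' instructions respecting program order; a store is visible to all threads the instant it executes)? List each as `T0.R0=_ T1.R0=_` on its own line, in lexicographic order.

outcome vector order: (T0.R0,T1.R0)
|SC outcomes| = 5

T0.R0=0 T1.R0=1
T0.R0=1 T1.R0=0
T0.R0=1 T1.R0=1
T0.R0=2 T1.R0=0
T0.R0=2 T1.R0=1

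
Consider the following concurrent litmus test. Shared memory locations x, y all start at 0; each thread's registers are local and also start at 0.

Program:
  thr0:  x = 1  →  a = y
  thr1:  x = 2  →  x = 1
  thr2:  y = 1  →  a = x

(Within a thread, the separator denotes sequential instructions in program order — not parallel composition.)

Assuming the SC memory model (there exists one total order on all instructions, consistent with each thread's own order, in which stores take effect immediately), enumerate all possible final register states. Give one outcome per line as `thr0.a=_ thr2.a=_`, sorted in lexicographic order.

thr0.a=0 thr2.a=1
thr0.a=0 thr2.a=2
thr0.a=1 thr2.a=0
thr0.a=1 thr2.a=1
thr0.a=1 thr2.a=2

outcome vector order: (thr0.a,thr2.a)
|SC outcomes| = 5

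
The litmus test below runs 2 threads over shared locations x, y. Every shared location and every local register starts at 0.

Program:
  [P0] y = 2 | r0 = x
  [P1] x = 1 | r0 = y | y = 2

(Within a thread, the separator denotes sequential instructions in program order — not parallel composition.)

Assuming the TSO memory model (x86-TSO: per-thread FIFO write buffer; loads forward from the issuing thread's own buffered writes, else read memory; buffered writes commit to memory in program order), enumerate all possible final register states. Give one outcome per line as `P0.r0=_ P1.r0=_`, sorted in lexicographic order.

outcome vector order: (P0.r0,P1.r0)
|TSO outcomes| = 4

P0.r0=0 P1.r0=0
P0.r0=0 P1.r0=2
P0.r0=1 P1.r0=0
P0.r0=1 P1.r0=2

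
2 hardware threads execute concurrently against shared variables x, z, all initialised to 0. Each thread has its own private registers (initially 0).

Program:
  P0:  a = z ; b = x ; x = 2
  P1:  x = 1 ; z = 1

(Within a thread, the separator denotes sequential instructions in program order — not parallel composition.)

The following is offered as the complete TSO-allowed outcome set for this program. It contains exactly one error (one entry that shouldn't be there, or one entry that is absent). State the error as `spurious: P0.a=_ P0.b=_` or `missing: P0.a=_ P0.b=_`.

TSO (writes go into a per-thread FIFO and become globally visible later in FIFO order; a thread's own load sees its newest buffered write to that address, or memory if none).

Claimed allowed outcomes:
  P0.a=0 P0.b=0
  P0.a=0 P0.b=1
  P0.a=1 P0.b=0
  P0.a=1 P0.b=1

outcome vector order: (P0.a,P0.b)
under TSO → <0 0>, <0 1>, <1 1>
claimed∖TSO = {<1 0>}

spurious: P0.a=1 P0.b=0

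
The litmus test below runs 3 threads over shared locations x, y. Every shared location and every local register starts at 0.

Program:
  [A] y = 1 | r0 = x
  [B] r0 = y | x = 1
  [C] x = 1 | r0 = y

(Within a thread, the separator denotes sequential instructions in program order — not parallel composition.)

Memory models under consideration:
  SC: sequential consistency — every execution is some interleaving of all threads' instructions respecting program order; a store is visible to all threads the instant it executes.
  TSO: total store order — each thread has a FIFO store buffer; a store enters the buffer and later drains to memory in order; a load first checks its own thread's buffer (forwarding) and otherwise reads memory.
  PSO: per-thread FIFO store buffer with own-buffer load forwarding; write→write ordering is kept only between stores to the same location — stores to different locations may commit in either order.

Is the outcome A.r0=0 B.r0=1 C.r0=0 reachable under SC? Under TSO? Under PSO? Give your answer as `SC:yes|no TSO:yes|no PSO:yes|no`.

outcome vector order: (A.r0,B.r0,C.r0)
under SC → 001; 011; 100; 101; 110; 111
under TSO → 000; 001; 010; 011; 100; 101; 110; 111
under PSO → 000; 001; 010; 011; 100; 101; 110; 111
target 010 ∈ {TSO,PSO}

SC:no TSO:yes PSO:yes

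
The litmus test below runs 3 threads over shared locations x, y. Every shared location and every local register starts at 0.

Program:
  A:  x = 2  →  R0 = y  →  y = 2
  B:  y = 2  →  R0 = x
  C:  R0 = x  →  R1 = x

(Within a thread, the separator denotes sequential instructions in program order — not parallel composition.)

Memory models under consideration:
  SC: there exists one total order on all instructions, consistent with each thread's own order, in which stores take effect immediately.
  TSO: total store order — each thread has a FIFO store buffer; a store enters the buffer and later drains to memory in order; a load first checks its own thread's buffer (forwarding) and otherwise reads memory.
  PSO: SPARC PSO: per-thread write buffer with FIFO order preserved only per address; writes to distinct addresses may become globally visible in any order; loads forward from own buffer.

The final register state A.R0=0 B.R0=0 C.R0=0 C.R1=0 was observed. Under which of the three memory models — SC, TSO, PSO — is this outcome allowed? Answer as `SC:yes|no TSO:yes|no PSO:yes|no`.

SC:no TSO:yes PSO:yes

outcome vector order: (A.R0,B.R0,C.R0,C.R1)
[SC] allowed = {0/2/0/0 0/2/0/2 0/2/2/2 2/0/0/0 2/0/0/2 2/0/2/2 2/2/0/0 2/2/0/2 2/2/2/2}
[TSO] allowed = {0/0/0/0 0/0/0/2 0/0/2/2 0/2/0/0 0/2/0/2 0/2/2/2 2/0/0/0 2/0/0/2 2/0/2/2 2/2/0/0 2/2/0/2 2/2/2/2}
[PSO] allowed = {0/0/0/0 0/0/0/2 0/0/2/2 0/2/0/0 0/2/0/2 0/2/2/2 2/0/0/0 2/0/0/2 2/0/2/2 2/2/0/0 2/2/0/2 2/2/2/2}
target 0/0/0/0 ∈ {TSO,PSO}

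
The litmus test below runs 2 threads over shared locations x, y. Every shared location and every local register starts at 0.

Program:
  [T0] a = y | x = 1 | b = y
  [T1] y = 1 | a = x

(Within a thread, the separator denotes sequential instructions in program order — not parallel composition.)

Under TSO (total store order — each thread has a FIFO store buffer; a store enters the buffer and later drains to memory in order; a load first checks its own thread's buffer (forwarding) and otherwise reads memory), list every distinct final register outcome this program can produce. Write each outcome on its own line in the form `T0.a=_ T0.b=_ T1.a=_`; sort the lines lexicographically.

outcome vector order: (T0.a,T0.b,T1.a)
|TSO outcomes| = 6

T0.a=0 T0.b=0 T1.a=0
T0.a=0 T0.b=0 T1.a=1
T0.a=0 T0.b=1 T1.a=0
T0.a=0 T0.b=1 T1.a=1
T0.a=1 T0.b=1 T1.a=0
T0.a=1 T0.b=1 T1.a=1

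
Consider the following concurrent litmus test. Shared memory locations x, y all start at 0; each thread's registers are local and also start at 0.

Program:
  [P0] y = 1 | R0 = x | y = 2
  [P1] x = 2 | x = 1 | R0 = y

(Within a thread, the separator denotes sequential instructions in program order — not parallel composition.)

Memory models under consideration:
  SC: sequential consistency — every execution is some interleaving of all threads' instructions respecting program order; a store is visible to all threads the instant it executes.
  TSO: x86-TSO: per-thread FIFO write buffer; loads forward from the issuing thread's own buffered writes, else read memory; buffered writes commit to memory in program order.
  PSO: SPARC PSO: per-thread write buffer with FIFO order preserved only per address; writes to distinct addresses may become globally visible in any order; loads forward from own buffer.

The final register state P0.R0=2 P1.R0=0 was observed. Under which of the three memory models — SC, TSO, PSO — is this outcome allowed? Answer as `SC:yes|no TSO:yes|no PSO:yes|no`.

SC:no TSO:yes PSO:yes

outcome vector order: (P0.R0,P1.R0)
SC (7): 0/1 0/2 1/0 1/1 1/2 2/1 2/2
TSO (9): 0/0 0/1 0/2 1/0 1/1 1/2 2/0 2/1 2/2
PSO (9): 0/0 0/1 0/2 1/0 1/1 1/2 2/0 2/1 2/2
target 2/0 ∈ {TSO,PSO}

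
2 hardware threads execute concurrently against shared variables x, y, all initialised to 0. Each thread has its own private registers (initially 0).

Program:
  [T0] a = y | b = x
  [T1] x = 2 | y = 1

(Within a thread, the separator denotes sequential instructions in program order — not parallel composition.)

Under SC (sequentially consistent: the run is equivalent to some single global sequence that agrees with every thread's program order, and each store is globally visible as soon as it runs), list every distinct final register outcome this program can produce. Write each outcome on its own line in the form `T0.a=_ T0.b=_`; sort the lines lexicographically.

T0.a=0 T0.b=0
T0.a=0 T0.b=2
T0.a=1 T0.b=2

outcome vector order: (T0.a,T0.b)
|SC outcomes| = 3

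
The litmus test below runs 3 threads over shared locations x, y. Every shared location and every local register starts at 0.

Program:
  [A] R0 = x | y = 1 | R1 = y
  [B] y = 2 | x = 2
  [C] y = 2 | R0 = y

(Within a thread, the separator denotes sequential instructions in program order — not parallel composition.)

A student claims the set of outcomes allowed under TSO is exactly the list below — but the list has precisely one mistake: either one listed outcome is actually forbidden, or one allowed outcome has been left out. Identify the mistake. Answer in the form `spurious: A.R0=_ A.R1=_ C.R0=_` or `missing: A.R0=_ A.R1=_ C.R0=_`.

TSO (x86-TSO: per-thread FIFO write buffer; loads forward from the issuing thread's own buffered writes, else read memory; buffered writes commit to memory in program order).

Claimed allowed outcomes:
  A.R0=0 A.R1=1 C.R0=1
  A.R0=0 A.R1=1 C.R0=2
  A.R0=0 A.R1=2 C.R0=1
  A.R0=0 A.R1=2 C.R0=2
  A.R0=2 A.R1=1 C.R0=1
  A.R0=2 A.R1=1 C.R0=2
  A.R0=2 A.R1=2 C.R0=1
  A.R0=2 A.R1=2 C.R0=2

spurious: A.R0=2 A.R1=2 C.R0=1

outcome vector order: (A.R0,A.R1,C.R0)
TSO (7): (0,1,1); (0,1,2); (0,2,1); (0,2,2); (2,1,1); (2,1,2); (2,2,2)
claimed∖TSO = {(2,2,1)}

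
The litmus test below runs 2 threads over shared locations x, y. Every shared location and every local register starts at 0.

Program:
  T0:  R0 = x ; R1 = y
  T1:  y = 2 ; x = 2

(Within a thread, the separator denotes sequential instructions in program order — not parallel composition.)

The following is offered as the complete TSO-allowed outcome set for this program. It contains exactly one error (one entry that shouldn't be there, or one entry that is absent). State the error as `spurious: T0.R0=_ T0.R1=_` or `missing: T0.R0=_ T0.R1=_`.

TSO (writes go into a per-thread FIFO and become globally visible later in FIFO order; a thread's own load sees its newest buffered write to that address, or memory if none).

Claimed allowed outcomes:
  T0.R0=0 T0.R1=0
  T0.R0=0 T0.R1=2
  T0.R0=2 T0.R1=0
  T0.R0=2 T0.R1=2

spurious: T0.R0=2 T0.R1=0

outcome vector order: (T0.R0,T0.R1)
TSO (3): 00 02 22
claimed∖TSO = {20}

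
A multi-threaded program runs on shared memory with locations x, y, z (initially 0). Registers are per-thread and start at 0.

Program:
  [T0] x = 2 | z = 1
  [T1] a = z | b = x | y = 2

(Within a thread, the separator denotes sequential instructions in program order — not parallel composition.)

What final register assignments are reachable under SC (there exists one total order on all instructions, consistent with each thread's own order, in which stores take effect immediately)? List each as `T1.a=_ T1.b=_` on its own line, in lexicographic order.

outcome vector order: (T1.a,T1.b)
|SC outcomes| = 3

T1.a=0 T1.b=0
T1.a=0 T1.b=2
T1.a=1 T1.b=2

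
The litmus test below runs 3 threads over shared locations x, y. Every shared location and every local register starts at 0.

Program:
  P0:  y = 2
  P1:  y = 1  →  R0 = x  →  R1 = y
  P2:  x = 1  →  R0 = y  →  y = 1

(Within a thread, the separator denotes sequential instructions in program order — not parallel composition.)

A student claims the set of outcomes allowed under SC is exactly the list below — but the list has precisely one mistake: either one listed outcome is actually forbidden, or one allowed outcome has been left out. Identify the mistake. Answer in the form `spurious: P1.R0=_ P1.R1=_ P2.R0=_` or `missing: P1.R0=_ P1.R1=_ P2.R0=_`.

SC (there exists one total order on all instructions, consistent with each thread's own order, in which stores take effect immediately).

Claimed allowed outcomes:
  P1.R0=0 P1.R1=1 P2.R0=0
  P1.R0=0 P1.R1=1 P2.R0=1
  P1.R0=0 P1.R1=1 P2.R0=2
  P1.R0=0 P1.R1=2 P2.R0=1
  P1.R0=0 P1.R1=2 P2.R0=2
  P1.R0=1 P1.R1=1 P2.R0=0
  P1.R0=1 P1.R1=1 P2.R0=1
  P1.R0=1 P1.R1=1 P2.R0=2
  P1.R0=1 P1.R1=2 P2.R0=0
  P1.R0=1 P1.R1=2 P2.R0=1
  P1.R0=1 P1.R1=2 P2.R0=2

spurious: P1.R0=0 P1.R1=1 P2.R0=0

outcome vector order: (P1.R0,P1.R1,P2.R0)
under SC → 0/1/1, 0/1/2, 0/2/1, 0/2/2, 1/1/0, 1/1/1, 1/1/2, 1/2/0, 1/2/1, 1/2/2
claimed∖SC = {0/1/0}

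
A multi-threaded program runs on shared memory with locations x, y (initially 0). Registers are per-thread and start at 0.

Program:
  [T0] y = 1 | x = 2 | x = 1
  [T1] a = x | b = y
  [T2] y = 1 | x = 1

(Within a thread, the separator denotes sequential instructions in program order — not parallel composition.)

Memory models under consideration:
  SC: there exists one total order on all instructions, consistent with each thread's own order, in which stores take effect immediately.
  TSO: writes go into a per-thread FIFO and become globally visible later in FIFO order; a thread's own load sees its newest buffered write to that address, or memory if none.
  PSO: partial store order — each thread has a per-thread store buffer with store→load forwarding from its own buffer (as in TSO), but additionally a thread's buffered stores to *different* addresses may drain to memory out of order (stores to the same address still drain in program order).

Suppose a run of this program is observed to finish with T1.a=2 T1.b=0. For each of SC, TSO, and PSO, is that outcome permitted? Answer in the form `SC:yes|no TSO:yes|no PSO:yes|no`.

outcome vector order: (T1.a,T1.b)
under SC → <0 0> <0 1> <1 1> <2 1>
under TSO → <0 0> <0 1> <1 1> <2 1>
under PSO → <0 0> <0 1> <1 0> <1 1> <2 0> <2 1>
target <2 0> ∈ {PSO}

SC:no TSO:no PSO:yes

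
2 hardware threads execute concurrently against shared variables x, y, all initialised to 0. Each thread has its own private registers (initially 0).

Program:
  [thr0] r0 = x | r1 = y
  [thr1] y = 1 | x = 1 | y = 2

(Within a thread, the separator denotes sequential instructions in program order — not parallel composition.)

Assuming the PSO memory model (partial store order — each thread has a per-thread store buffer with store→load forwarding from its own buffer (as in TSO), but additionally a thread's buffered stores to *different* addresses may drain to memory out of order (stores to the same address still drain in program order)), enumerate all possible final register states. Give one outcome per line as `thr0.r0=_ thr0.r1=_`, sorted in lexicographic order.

outcome vector order: (thr0.r0,thr0.r1)
|PSO outcomes| = 6

thr0.r0=0 thr0.r1=0
thr0.r0=0 thr0.r1=1
thr0.r0=0 thr0.r1=2
thr0.r0=1 thr0.r1=0
thr0.r0=1 thr0.r1=1
thr0.r0=1 thr0.r1=2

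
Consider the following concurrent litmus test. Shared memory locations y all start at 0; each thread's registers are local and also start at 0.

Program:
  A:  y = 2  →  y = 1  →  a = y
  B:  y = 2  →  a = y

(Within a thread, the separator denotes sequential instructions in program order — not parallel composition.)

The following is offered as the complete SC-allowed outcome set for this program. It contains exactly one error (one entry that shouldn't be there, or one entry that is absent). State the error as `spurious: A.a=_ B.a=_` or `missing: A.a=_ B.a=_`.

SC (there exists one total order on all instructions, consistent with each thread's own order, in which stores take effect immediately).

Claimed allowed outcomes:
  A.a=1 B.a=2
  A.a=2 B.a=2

missing: A.a=1 B.a=1

outcome vector order: (A.a,B.a)
SC (3): <1 1>; <1 2>; <2 2>
SC∖claimed = {<1 1>}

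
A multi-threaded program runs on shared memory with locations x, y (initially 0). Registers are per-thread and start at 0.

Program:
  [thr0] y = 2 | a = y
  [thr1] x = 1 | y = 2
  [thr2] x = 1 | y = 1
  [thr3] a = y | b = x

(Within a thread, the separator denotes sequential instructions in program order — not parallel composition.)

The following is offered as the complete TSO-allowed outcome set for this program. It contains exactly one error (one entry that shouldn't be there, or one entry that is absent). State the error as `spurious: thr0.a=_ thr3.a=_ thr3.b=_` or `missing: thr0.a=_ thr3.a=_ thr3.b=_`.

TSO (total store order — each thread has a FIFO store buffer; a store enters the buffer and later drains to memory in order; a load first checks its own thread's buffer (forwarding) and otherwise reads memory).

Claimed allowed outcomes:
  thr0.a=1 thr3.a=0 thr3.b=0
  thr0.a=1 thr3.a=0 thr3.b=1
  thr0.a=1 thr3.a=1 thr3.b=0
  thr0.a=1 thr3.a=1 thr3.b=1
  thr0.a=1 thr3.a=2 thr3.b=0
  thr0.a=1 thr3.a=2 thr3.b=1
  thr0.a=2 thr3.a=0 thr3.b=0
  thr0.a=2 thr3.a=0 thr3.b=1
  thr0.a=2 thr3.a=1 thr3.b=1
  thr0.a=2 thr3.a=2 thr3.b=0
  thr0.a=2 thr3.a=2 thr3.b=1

spurious: thr0.a=1 thr3.a=1 thr3.b=0

outcome vector order: (thr0.a,thr3.a,thr3.b)
TSO (10): (1,0,0), (1,0,1), (1,1,1), (1,2,0), (1,2,1), (2,0,0), (2,0,1), (2,1,1), (2,2,0), (2,2,1)
claimed∖TSO = {(1,1,0)}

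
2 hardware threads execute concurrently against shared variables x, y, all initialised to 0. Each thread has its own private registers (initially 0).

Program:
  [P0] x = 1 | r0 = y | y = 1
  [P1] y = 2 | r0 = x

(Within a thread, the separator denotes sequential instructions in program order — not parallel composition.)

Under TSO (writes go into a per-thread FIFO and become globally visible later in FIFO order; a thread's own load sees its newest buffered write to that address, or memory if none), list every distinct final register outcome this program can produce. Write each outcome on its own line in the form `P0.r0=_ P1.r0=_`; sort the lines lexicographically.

outcome vector order: (P0.r0,P1.r0)
|TSO outcomes| = 4

P0.r0=0 P1.r0=0
P0.r0=0 P1.r0=1
P0.r0=2 P1.r0=0
P0.r0=2 P1.r0=1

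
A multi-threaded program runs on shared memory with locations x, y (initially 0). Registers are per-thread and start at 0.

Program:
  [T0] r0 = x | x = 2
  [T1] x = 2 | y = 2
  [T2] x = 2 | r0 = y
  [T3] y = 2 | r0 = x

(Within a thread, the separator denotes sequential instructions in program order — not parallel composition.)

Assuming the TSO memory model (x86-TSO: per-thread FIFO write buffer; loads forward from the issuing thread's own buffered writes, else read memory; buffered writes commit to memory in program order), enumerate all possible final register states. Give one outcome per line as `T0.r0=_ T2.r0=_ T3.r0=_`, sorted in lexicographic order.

T0.r0=0 T2.r0=0 T3.r0=0
T0.r0=0 T2.r0=0 T3.r0=2
T0.r0=0 T2.r0=2 T3.r0=0
T0.r0=0 T2.r0=2 T3.r0=2
T0.r0=2 T2.r0=0 T3.r0=0
T0.r0=2 T2.r0=0 T3.r0=2
T0.r0=2 T2.r0=2 T3.r0=0
T0.r0=2 T2.r0=2 T3.r0=2

outcome vector order: (T0.r0,T2.r0,T3.r0)
|TSO outcomes| = 8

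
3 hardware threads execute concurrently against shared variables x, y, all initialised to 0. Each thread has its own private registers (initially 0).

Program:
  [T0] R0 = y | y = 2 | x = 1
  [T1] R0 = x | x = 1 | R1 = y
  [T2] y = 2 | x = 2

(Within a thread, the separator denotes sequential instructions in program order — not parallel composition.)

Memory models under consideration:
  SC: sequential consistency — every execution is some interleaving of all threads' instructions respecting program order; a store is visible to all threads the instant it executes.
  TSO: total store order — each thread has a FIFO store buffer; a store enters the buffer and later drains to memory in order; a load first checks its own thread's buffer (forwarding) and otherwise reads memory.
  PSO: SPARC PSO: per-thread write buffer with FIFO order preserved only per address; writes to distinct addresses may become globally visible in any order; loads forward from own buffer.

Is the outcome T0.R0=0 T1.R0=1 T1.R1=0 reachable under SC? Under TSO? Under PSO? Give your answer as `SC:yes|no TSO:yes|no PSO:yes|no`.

SC:no TSO:no PSO:yes

outcome vector order: (T0.R0,T1.R0,T1.R1)
[SC] allowed = {(0,0,0), (0,0,2), (0,1,2), (0,2,2), (2,0,0), (2,0,2), (2,1,2), (2,2,2)}
[TSO] allowed = {(0,0,0), (0,0,2), (0,1,2), (0,2,2), (2,0,0), (2,0,2), (2,1,2), (2,2,2)}
[PSO] allowed = {(0,0,0), (0,0,2), (0,1,0), (0,1,2), (0,2,0), (0,2,2), (2,0,0), (2,0,2), (2,1,2), (2,2,0), (2,2,2)}
target (0,1,0) ∈ {PSO}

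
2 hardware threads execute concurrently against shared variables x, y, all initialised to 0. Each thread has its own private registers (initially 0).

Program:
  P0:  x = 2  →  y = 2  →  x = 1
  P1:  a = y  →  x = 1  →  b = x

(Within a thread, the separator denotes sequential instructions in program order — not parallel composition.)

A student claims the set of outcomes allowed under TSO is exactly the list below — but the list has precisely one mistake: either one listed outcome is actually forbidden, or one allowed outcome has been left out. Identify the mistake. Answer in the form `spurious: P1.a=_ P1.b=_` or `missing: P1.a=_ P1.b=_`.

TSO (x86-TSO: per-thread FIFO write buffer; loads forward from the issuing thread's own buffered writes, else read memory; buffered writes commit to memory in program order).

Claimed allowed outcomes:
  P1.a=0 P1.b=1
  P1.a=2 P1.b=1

outcome vector order: (P1.a,P1.b)
TSO (3): <0 1>; <0 2>; <2 1>
TSO∖claimed = {<0 2>}

missing: P1.a=0 P1.b=2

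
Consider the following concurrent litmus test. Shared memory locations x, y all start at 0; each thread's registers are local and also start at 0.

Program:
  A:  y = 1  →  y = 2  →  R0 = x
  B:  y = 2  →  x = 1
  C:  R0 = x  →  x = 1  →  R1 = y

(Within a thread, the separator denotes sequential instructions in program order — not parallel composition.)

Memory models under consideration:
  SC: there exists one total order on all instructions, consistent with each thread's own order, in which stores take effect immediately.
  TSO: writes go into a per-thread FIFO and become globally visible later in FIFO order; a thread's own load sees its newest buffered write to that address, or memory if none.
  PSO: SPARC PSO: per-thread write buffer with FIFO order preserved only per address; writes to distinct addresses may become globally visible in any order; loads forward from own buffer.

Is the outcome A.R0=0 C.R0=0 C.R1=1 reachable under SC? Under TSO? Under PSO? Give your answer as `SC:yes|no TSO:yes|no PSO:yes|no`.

SC:no TSO:yes PSO:yes

outcome vector order: (A.R0,C.R0,C.R1)
[SC] allowed = {<0 0 2>, <0 1 2>, <1 0 0>, <1 0 1>, <1 0 2>, <1 1 1>, <1 1 2>}
[TSO] allowed = {<0 0 0>, <0 0 1>, <0 0 2>, <0 1 1>, <0 1 2>, <1 0 0>, <1 0 1>, <1 0 2>, <1 1 1>, <1 1 2>}
[PSO] allowed = {<0 0 0>, <0 0 1>, <0 0 2>, <0 1 0>, <0 1 1>, <0 1 2>, <1 0 0>, <1 0 1>, <1 0 2>, <1 1 0>, <1 1 1>, <1 1 2>}
target <0 0 1> ∈ {TSO,PSO}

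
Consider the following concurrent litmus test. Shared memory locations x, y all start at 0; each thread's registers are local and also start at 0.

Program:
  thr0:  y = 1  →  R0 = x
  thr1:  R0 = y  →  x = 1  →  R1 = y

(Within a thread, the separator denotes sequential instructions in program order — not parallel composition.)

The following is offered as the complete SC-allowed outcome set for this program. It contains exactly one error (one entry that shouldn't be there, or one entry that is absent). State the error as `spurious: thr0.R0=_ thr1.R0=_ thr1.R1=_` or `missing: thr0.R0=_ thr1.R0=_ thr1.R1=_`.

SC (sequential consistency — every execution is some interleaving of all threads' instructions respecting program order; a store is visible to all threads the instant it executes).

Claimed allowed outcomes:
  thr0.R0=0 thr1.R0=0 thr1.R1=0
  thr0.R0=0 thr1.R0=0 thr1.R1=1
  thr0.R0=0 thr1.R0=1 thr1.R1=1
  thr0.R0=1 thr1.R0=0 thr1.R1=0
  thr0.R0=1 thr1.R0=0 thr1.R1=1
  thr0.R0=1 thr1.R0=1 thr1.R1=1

outcome vector order: (thr0.R0,thr1.R0,thr1.R1)
SC: 5 outcomes — {<0 0 1>, <0 1 1>, <1 0 0>, <1 0 1>, <1 1 1>}
claimed∖SC = {<0 0 0>}

spurious: thr0.R0=0 thr1.R0=0 thr1.R1=0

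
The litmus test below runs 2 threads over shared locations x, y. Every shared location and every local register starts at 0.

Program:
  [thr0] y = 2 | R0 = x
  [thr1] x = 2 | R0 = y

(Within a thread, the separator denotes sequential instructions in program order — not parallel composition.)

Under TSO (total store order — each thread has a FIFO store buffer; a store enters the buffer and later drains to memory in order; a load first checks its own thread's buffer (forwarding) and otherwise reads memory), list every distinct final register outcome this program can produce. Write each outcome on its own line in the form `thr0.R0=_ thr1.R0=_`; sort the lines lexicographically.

thr0.R0=0 thr1.R0=0
thr0.R0=0 thr1.R0=2
thr0.R0=2 thr1.R0=0
thr0.R0=2 thr1.R0=2

outcome vector order: (thr0.R0,thr1.R0)
|TSO outcomes| = 4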